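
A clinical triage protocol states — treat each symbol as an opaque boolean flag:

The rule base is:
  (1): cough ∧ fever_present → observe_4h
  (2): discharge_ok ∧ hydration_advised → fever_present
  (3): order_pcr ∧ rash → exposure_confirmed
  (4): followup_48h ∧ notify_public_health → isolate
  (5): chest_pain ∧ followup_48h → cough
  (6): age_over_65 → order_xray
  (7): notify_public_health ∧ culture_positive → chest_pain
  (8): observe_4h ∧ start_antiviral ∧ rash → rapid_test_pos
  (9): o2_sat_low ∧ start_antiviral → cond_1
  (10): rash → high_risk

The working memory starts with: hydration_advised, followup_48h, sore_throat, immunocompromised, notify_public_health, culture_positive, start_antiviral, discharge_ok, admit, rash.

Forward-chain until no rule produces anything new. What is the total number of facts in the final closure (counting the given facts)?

Round 1 fires (2), (4), (7), (10), giving fever_present, isolate, chest_pain, high_risk.
Round 2 fires (5), giving cough.
Round 3 fires (1), giving observe_4h.
Round 4 fires (8), giving rapid_test_pos.
Closure: {admit, chest_pain, cough, culture_positive, discharge_ok, fever_present, followup_48h, high_risk, hydration_advised, immunocompromised, isolate, notify_public_health, observe_4h, rapid_test_pos, rash, sore_throat, start_antiviral} — 17 facts.

17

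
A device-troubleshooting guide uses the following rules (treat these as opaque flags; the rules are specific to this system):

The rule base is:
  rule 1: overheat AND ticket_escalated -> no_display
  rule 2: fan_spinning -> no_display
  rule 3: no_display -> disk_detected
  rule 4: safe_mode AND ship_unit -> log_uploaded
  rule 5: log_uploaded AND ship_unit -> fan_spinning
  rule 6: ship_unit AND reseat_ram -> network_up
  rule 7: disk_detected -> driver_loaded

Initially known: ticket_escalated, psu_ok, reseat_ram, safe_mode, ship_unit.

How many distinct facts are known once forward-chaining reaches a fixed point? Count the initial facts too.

11

[1] rule 4 [safe_mode AND ship_unit -> log_uploaded]; rule 6 [ship_unit AND reseat_ram -> network_up]. ⇒ new: log_uploaded, network_up.
[2] rule 5 [log_uploaded AND ship_unit -> fan_spinning]. ⇒ new: fan_spinning.
[3] rule 2 [fan_spinning -> no_display]. ⇒ new: no_display.
[4] rule 3 [no_display -> disk_detected]. ⇒ new: disk_detected.
[5] rule 7 [disk_detected -> driver_loaded]. ⇒ new: driver_loaded.
Closure: {disk_detected, driver_loaded, fan_spinning, log_uploaded, network_up, no_display, psu_ok, reseat_ram, safe_mode, ship_unit, ticket_escalated} — 11 facts.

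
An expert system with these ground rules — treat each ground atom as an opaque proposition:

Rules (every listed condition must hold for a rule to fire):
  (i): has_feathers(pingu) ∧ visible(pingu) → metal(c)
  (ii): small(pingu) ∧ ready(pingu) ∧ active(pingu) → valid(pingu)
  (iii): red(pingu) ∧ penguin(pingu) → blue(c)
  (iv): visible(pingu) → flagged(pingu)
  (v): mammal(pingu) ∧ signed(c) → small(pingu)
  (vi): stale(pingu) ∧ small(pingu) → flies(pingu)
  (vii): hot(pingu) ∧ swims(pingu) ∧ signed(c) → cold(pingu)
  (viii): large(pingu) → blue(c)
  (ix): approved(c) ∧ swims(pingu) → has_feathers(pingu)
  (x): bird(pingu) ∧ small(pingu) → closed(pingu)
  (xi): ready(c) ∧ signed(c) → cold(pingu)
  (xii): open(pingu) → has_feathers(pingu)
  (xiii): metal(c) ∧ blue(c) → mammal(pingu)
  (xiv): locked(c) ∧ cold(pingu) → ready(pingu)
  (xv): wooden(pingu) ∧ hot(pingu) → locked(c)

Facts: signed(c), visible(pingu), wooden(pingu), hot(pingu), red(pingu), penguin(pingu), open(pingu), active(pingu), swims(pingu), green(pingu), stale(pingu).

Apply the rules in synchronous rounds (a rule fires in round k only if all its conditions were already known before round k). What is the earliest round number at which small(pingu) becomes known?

Round 1 — (iii), (iv), (vii), (xii), (xv), derive blue(c), flagged(pingu), cold(pingu), has_feathers(pingu), locked(c).
Round 2 — (i), (xiv), derive metal(c), ready(pingu).
Round 3 — (xiii), derive mammal(pingu).
Round 4 — (v), derive small(pingu).
small(pingu) first appears in round 4.

4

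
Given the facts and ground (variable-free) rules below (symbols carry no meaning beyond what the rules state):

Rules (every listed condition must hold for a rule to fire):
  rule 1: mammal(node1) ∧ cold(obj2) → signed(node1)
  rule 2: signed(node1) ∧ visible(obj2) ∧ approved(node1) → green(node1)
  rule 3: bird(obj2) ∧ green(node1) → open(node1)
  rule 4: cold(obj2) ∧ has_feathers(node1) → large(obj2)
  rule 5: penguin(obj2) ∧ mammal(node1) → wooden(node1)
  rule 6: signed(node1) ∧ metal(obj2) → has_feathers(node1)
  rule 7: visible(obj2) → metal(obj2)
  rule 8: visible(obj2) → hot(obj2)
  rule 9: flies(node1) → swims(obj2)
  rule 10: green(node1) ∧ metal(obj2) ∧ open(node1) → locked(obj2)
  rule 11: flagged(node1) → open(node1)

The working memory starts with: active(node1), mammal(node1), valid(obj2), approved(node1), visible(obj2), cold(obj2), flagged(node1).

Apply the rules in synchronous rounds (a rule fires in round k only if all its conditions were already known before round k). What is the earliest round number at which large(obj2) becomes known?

3

Round 1: rule 1 [mammal(node1) ∧ cold(obj2) → signed(node1)]; rule 7 [visible(obj2) → metal(obj2)]; rule 8 [visible(obj2) → hot(obj2)]; rule 11 [flagged(node1) → open(node1)]. New: signed(node1), metal(obj2), hot(obj2), open(node1).
Round 2: rule 2 [signed(node1) ∧ visible(obj2) ∧ approved(node1) → green(node1)]; rule 6 [signed(node1) ∧ metal(obj2) → has_feathers(node1)]. New: green(node1), has_feathers(node1).
Round 3: rule 4 [cold(obj2) ∧ has_feathers(node1) → large(obj2)]; rule 10 [green(node1) ∧ metal(obj2) ∧ open(node1) → locked(obj2)]. New: large(obj2), locked(obj2).
large(obj2) first appears in round 3.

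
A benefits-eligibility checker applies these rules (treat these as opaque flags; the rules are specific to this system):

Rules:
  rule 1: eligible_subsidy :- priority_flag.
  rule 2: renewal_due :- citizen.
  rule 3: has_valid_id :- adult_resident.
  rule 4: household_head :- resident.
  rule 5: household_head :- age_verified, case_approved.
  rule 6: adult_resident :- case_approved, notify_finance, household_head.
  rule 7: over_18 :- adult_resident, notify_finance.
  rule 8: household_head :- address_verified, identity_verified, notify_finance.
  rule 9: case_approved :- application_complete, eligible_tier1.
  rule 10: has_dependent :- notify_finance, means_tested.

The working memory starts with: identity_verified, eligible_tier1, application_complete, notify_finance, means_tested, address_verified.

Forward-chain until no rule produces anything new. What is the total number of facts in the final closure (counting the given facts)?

12

[1] rule 8 [household_head :- address_verified, identity_verified, notify_finance.]; rule 9 [case_approved :- application_complete, eligible_tier1.]; rule 10 [has_dependent :- notify_finance, means_tested.]. ⇒ new: household_head, case_approved, has_dependent.
[2] rule 6 [adult_resident :- case_approved, notify_finance, household_head.]. ⇒ new: adult_resident.
[3] rule 3 [has_valid_id :- adult_resident.]; rule 7 [over_18 :- adult_resident, notify_finance.]. ⇒ new: has_valid_id, over_18.
Closure: {address_verified, adult_resident, application_complete, case_approved, eligible_tier1, has_dependent, has_valid_id, household_head, identity_verified, means_tested, notify_finance, over_18} — 12 facts.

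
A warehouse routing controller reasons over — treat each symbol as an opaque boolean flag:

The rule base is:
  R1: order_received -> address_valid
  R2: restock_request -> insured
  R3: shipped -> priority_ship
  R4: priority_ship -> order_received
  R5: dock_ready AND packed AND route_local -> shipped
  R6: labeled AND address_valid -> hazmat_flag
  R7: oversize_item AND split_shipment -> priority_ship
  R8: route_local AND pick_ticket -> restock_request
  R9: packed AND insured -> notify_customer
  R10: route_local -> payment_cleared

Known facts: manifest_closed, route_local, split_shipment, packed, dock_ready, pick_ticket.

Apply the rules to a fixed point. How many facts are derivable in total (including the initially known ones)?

14

Round 1 — R5, R8, R10, derive shipped, restock_request, payment_cleared.
Round 2 — R2, R3, derive insured, priority_ship.
Round 3 — R4, R9, derive order_received, notify_customer.
Round 4 — R1, derive address_valid.
Closure: {address_valid, dock_ready, insured, manifest_closed, notify_customer, order_received, packed, payment_cleared, pick_ticket, priority_ship, restock_request, route_local, shipped, split_shipment} — 14 facts.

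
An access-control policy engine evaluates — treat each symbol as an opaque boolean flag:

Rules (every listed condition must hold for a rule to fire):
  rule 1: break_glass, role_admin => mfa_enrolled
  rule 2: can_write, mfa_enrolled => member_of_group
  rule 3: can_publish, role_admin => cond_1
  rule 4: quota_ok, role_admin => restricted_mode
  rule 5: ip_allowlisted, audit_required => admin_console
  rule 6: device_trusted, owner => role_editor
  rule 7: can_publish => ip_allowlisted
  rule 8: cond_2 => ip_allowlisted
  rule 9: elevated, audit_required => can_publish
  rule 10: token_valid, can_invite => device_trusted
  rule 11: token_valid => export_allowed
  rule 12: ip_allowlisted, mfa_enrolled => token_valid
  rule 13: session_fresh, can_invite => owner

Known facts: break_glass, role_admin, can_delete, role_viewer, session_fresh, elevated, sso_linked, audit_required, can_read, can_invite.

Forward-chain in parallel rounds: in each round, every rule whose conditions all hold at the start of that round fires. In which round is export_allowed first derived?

4

Round 1: rule 1 [break_glass, role_admin => mfa_enrolled]; rule 9 [elevated, audit_required => can_publish]; rule 13 [session_fresh, can_invite => owner]. New: mfa_enrolled, can_publish, owner.
Round 2: rule 3 [can_publish, role_admin => cond_1]; rule 7 [can_publish => ip_allowlisted]. New: cond_1, ip_allowlisted.
Round 3: rule 5 [ip_allowlisted, audit_required => admin_console]; rule 12 [ip_allowlisted, mfa_enrolled => token_valid]. New: admin_console, token_valid.
Round 4: rule 10 [token_valid, can_invite => device_trusted]; rule 11 [token_valid => export_allowed]. New: device_trusted, export_allowed.
export_allowed first appears in round 4.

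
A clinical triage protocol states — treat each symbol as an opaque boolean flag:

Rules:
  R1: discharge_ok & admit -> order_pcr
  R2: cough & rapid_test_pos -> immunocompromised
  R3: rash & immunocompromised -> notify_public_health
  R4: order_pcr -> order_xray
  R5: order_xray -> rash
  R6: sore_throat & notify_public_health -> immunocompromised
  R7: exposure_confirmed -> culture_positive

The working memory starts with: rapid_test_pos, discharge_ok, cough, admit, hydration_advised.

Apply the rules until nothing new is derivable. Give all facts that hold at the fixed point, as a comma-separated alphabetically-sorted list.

Round 1: R1 [discharge_ok & admit -> order_pcr]; R2 [cough & rapid_test_pos -> immunocompromised]. Adds order_pcr, immunocompromised.
Round 2: R4 [order_pcr -> order_xray]. Adds order_xray.
Round 3: R5 [order_xray -> rash]. Adds rash.
Round 4: R3 [rash & immunocompromised -> notify_public_health]. Adds notify_public_health.

admit, cough, discharge_ok, hydration_advised, immunocompromised, notify_public_health, order_pcr, order_xray, rapid_test_pos, rash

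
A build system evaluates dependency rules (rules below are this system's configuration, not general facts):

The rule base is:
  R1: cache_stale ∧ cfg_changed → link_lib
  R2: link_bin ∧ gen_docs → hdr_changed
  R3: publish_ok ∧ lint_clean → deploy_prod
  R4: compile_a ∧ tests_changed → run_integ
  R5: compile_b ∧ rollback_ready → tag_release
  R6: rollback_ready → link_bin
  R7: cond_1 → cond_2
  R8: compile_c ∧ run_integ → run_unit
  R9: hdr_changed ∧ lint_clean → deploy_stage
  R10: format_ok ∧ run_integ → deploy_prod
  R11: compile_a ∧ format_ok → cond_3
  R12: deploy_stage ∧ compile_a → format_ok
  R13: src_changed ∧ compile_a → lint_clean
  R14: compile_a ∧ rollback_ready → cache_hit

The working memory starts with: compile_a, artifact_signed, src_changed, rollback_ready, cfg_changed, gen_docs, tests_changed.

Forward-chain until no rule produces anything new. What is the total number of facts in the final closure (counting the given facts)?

Round 1: R4 [compile_a ∧ tests_changed → run_integ]; R6 [rollback_ready → link_bin]; R13 [src_changed ∧ compile_a → lint_clean]; R14 [compile_a ∧ rollback_ready → cache_hit]. New: run_integ, link_bin, lint_clean, cache_hit.
Round 2: R2 [link_bin ∧ gen_docs → hdr_changed]. New: hdr_changed.
Round 3: R9 [hdr_changed ∧ lint_clean → deploy_stage]. New: deploy_stage.
Round 4: R12 [deploy_stage ∧ compile_a → format_ok]. New: format_ok.
Round 5: R10 [format_ok ∧ run_integ → deploy_prod]; R11 [compile_a ∧ format_ok → cond_3]. New: deploy_prod, cond_3.
Closure: {artifact_signed, cache_hit, cfg_changed, compile_a, cond_3, deploy_prod, deploy_stage, format_ok, gen_docs, hdr_changed, link_bin, lint_clean, rollback_ready, run_integ, src_changed, tests_changed} — 16 facts.

16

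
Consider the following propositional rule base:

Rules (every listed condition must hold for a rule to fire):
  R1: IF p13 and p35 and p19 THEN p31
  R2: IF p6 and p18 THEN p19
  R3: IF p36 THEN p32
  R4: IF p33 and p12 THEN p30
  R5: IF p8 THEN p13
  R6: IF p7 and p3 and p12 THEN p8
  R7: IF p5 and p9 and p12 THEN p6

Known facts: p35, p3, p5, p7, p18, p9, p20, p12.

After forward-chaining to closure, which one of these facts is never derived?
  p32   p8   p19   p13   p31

Round 1 fires R6, R7, giving p8, p6.
Round 2 fires R2, R5, giving p19, p13.
Round 3 fires R1, giving p31.
Derived: p13 (round 2), p31 (round 3), p8 (round 1), p19 (round 2). p32 never appears in any round.

p32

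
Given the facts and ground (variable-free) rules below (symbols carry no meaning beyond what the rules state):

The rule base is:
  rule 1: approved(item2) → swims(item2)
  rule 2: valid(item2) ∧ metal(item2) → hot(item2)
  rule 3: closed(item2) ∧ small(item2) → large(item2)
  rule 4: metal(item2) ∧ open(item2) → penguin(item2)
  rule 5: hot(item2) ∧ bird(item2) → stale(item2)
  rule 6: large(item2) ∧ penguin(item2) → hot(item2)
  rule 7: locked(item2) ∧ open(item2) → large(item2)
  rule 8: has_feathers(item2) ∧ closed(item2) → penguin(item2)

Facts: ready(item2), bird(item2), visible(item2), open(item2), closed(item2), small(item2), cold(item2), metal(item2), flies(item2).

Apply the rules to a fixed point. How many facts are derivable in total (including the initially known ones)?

13

[1] rule 3 [closed(item2) ∧ small(item2) → large(item2)]; rule 4 [metal(item2) ∧ open(item2) → penguin(item2)]. ⇒ new: large(item2), penguin(item2).
[2] rule 6 [large(item2) ∧ penguin(item2) → hot(item2)]. ⇒ new: hot(item2).
[3] rule 5 [hot(item2) ∧ bird(item2) → stale(item2)]. ⇒ new: stale(item2).
Closure: {bird(item2), closed(item2), cold(item2), flies(item2), hot(item2), large(item2), metal(item2), open(item2), penguin(item2), ready(item2), small(item2), stale(item2), visible(item2)} — 13 facts.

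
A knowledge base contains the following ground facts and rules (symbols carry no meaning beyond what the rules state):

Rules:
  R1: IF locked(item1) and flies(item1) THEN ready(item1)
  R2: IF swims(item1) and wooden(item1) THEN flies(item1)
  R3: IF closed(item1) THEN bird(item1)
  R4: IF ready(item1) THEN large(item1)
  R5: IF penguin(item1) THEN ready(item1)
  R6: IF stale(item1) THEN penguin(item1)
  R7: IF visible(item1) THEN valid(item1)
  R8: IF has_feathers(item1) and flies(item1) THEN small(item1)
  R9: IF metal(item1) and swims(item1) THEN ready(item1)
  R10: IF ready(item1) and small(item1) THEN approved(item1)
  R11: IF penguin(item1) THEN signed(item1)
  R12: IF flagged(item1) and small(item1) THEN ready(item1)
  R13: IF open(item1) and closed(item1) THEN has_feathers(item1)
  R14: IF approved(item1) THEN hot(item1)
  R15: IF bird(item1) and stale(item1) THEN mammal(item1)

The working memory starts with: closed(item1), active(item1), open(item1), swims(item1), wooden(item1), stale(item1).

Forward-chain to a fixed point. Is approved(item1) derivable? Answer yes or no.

Round 1: R2 [IF swims(item1) and wooden(item1) THEN flies(item1)]; R3 [IF closed(item1) THEN bird(item1)]; R6 [IF stale(item1) THEN penguin(item1)]; R13 [IF open(item1) and closed(item1) THEN has_feathers(item1)]. New: flies(item1), bird(item1), penguin(item1), has_feathers(item1).
Round 2: R5 [IF penguin(item1) THEN ready(item1)]; R8 [IF has_feathers(item1) and flies(item1) THEN small(item1)]; R11 [IF penguin(item1) THEN signed(item1)]; R15 [IF bird(item1) and stale(item1) THEN mammal(item1)]. New: ready(item1), small(item1), signed(item1), mammal(item1).
Round 3: R4 [IF ready(item1) THEN large(item1)]; R10 [IF ready(item1) and small(item1) THEN approved(item1)]. New: large(item1), approved(item1).
Round 4: R14 [IF approved(item1) THEN hot(item1)]. New: hot(item1).
approved(item1) appears in round 3, so it is derivable.

yes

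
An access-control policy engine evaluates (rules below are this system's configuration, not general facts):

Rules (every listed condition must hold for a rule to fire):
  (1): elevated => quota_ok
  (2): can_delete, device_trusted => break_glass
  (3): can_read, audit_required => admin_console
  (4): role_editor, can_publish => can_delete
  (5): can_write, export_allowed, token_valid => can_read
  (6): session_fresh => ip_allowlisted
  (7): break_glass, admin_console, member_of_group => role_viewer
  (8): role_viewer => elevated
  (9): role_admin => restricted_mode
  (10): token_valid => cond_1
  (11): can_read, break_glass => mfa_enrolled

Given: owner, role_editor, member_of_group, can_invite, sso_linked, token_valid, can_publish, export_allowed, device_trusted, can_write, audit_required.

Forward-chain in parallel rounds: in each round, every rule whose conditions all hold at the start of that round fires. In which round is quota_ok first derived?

5

[1] (4) [role_editor, can_publish => can_delete]; (5) [can_write, export_allowed, token_valid => can_read]; (10) [token_valid => cond_1]. ⇒ new: can_delete, can_read, cond_1.
[2] (2) [can_delete, device_trusted => break_glass]; (3) [can_read, audit_required => admin_console]. ⇒ new: break_glass, admin_console.
[3] (7) [break_glass, admin_console, member_of_group => role_viewer]; (11) [can_read, break_glass => mfa_enrolled]. ⇒ new: role_viewer, mfa_enrolled.
[4] (8) [role_viewer => elevated]. ⇒ new: elevated.
[5] (1) [elevated => quota_ok]. ⇒ new: quota_ok.
quota_ok first appears in round 5.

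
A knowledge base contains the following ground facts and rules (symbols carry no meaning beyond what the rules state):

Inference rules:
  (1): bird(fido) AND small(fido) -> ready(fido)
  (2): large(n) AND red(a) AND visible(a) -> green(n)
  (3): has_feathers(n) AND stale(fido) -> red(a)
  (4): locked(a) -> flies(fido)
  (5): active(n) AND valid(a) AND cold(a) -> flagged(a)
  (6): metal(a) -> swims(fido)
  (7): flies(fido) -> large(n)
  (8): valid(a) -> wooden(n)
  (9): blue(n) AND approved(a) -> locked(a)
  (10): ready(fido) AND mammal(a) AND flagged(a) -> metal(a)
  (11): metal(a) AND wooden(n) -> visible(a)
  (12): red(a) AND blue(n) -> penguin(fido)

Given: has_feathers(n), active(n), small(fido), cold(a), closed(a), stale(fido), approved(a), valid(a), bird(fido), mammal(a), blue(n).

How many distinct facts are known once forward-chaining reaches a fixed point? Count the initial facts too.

Round 1: (1) [bird(fido) AND small(fido) -> ready(fido)]; (3) [has_feathers(n) AND stale(fido) -> red(a)]; (5) [active(n) AND valid(a) AND cold(a) -> flagged(a)]; (8) [valid(a) -> wooden(n)]; (9) [blue(n) AND approved(a) -> locked(a)]. Adds ready(fido), red(a), flagged(a), wooden(n), locked(a).
Round 2: (4) [locked(a) -> flies(fido)]; (10) [ready(fido) AND mammal(a) AND flagged(a) -> metal(a)]; (12) [red(a) AND blue(n) -> penguin(fido)]. Adds flies(fido), metal(a), penguin(fido).
Round 3: (6) [metal(a) -> swims(fido)]; (7) [flies(fido) -> large(n)]; (11) [metal(a) AND wooden(n) -> visible(a)]. Adds swims(fido), large(n), visible(a).
Round 4: (2) [large(n) AND red(a) AND visible(a) -> green(n)]. Adds green(n).
Closure: {active(n), approved(a), bird(fido), blue(n), closed(a), cold(a), flagged(a), flies(fido), green(n), has_feathers(n), large(n), locked(a), mammal(a), metal(a), penguin(fido), ready(fido), red(a), small(fido), stale(fido), swims(fido), valid(a), visible(a), wooden(n)} — 23 facts.

23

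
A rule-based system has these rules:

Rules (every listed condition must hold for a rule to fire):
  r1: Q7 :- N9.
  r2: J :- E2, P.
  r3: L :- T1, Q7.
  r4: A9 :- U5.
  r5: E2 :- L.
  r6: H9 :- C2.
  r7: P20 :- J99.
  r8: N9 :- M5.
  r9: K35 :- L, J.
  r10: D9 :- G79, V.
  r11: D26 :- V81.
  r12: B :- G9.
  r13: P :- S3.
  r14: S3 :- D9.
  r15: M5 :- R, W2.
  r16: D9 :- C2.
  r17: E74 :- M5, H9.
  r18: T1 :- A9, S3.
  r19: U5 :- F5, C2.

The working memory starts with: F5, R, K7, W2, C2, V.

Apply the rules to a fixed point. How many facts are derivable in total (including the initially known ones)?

21

Round 1: r6 [H9 :- C2.]; r15 [M5 :- R, W2.]; r16 [D9 :- C2.]; r19 [U5 :- F5, C2.]. Adds H9, M5, D9, U5.
Round 2: r4 [A9 :- U5.]; r8 [N9 :- M5.]; r14 [S3 :- D9.]; r17 [E74 :- M5, H9.]. Adds A9, N9, S3, E74.
Round 3: r1 [Q7 :- N9.]; r13 [P :- S3.]; r18 [T1 :- A9, S3.]. Adds Q7, P, T1.
Round 4: r3 [L :- T1, Q7.]. Adds L.
Round 5: r5 [E2 :- L.]. Adds E2.
Round 6: r2 [J :- E2, P.]. Adds J.
Round 7: r9 [K35 :- L, J.]. Adds K35.
Closure: {A9, C2, D9, E2, E74, F5, H9, J, K35, K7, L, M5, N9, P, Q7, R, S3, T1, U5, V, W2} — 21 facts.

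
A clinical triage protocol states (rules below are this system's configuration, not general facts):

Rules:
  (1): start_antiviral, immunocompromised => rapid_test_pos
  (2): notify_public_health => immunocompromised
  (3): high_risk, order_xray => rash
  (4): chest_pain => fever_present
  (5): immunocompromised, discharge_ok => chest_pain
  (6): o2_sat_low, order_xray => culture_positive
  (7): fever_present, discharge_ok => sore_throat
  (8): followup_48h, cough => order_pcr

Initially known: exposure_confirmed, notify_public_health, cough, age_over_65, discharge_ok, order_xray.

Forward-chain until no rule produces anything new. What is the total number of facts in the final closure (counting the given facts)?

10

[1] (2) [notify_public_health => immunocompromised]. ⇒ new: immunocompromised.
[2] (5) [immunocompromised, discharge_ok => chest_pain]. ⇒ new: chest_pain.
[3] (4) [chest_pain => fever_present]. ⇒ new: fever_present.
[4] (7) [fever_present, discharge_ok => sore_throat]. ⇒ new: sore_throat.
Closure: {age_over_65, chest_pain, cough, discharge_ok, exposure_confirmed, fever_present, immunocompromised, notify_public_health, order_xray, sore_throat} — 10 facts.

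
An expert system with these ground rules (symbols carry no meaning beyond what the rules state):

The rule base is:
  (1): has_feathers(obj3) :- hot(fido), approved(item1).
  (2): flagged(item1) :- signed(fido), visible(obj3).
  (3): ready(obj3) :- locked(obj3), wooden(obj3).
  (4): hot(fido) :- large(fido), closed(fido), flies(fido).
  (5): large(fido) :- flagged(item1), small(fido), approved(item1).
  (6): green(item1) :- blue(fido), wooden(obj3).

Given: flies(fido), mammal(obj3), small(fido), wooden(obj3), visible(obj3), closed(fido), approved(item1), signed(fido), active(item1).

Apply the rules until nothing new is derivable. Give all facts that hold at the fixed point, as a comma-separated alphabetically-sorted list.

active(item1), approved(item1), closed(fido), flagged(item1), flies(fido), has_feathers(obj3), hot(fido), large(fido), mammal(obj3), signed(fido), small(fido), visible(obj3), wooden(obj3)

[1] (2) [flagged(item1) :- signed(fido), visible(obj3).]. ⇒ new: flagged(item1).
[2] (5) [large(fido) :- flagged(item1), small(fido), approved(item1).]. ⇒ new: large(fido).
[3] (4) [hot(fido) :- large(fido), closed(fido), flies(fido).]. ⇒ new: hot(fido).
[4] (1) [has_feathers(obj3) :- hot(fido), approved(item1).]. ⇒ new: has_feathers(obj3).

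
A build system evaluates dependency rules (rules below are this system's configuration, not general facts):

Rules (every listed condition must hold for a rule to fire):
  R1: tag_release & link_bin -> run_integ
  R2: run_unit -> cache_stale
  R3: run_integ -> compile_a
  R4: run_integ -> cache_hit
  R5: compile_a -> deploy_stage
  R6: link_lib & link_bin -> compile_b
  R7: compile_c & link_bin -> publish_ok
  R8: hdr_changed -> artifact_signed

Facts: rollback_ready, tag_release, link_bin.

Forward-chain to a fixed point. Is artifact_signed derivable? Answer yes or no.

no

Round 1: R1 [tag_release & link_bin -> run_integ]. Adds run_integ.
Round 2: R3 [run_integ -> compile_a]; R4 [run_integ -> cache_hit]. Adds compile_a, cache_hit.
Round 3: R5 [compile_a -> deploy_stage]. Adds deploy_stage.
Fixed point reached. artifact_signed is concluded only by R8; R8 needs hdr_changed (never derived).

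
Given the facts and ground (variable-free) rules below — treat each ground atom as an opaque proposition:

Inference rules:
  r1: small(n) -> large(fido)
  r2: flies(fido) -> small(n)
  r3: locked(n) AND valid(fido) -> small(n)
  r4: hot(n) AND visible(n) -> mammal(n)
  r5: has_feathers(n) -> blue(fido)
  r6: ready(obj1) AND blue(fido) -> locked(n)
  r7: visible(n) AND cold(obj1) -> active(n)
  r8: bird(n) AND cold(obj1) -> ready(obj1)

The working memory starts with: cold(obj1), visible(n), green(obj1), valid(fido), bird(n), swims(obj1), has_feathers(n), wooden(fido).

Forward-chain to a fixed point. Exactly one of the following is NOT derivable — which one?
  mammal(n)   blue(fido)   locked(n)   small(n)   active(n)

mammal(n)

Round 1 fires r5, r7, r8, giving blue(fido), active(n), ready(obj1).
Round 2 fires r6, giving locked(n).
Round 3 fires r3, giving small(n).
Round 4 fires r1, giving large(fido).
Derived: small(n) (round 3), active(n) (round 1), blue(fido) (round 1), locked(n) (round 2). mammal(n) never appears in any round.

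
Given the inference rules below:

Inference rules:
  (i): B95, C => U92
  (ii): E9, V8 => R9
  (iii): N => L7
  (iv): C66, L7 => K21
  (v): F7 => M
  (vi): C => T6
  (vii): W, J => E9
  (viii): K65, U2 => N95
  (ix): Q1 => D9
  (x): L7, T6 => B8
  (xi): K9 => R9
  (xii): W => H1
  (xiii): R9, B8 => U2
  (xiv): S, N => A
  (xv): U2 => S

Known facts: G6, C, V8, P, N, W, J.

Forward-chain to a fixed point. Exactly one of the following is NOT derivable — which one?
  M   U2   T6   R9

M

[1] (iii) [N => L7]; (vi) [C => T6]; (vii) [W, J => E9]; (xii) [W => H1]. ⇒ new: L7, T6, E9, H1.
[2] (ii) [E9, V8 => R9]; (x) [L7, T6 => B8]. ⇒ new: R9, B8.
[3] (xiii) [R9, B8 => U2]. ⇒ new: U2.
[4] (xv) [U2 => S]. ⇒ new: S.
[5] (xiv) [S, N => A]. ⇒ new: A.
Derived: T6 (round 1), U2 (round 3), R9 (round 2). M never appears in any round.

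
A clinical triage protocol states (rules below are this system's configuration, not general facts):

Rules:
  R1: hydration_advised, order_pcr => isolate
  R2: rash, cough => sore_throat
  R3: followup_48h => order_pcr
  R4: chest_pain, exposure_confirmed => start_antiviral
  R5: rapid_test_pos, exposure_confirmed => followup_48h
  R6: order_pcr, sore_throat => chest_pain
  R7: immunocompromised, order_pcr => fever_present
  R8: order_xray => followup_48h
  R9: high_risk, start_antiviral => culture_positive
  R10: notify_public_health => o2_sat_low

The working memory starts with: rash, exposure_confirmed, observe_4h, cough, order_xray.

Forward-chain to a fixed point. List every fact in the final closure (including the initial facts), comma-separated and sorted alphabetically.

[1] R2 [rash, cough => sore_throat]; R8 [order_xray => followup_48h]. ⇒ new: sore_throat, followup_48h.
[2] R3 [followup_48h => order_pcr]. ⇒ new: order_pcr.
[3] R6 [order_pcr, sore_throat => chest_pain]. ⇒ new: chest_pain.
[4] R4 [chest_pain, exposure_confirmed => start_antiviral]. ⇒ new: start_antiviral.

chest_pain, cough, exposure_confirmed, followup_48h, observe_4h, order_pcr, order_xray, rash, sore_throat, start_antiviral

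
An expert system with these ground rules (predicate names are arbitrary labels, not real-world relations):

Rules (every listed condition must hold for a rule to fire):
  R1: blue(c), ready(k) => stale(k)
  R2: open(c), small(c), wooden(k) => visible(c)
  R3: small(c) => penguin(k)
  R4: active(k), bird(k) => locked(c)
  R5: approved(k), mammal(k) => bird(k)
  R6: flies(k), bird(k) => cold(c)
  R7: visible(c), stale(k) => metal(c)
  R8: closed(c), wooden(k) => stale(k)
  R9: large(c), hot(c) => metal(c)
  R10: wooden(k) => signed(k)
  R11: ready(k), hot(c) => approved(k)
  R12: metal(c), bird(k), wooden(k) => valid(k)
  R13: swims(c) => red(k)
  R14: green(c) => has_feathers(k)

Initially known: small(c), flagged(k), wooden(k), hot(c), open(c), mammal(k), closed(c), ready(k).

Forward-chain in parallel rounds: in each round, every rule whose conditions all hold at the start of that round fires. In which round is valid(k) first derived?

Round 1: R2 [open(c), small(c), wooden(k) => visible(c)]; R3 [small(c) => penguin(k)]; R8 [closed(c), wooden(k) => stale(k)]; R10 [wooden(k) => signed(k)]; R11 [ready(k), hot(c) => approved(k)]. New: visible(c), penguin(k), stale(k), signed(k), approved(k).
Round 2: R5 [approved(k), mammal(k) => bird(k)]; R7 [visible(c), stale(k) => metal(c)]. New: bird(k), metal(c).
Round 3: R12 [metal(c), bird(k), wooden(k) => valid(k)]. New: valid(k).
valid(k) first appears in round 3.

3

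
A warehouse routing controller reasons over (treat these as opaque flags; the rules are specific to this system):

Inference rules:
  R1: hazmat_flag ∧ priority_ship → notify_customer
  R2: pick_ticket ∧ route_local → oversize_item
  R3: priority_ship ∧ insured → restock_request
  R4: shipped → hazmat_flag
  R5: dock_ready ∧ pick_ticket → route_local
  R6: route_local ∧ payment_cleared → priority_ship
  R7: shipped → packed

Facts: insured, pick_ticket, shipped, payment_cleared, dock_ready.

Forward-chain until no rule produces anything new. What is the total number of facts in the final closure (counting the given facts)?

12

Round 1 fires R4, R5, R7, giving hazmat_flag, route_local, packed.
Round 2 fires R2, R6, giving oversize_item, priority_ship.
Round 3 fires R1, R3, giving notify_customer, restock_request.
Closure: {dock_ready, hazmat_flag, insured, notify_customer, oversize_item, packed, payment_cleared, pick_ticket, priority_ship, restock_request, route_local, shipped} — 12 facts.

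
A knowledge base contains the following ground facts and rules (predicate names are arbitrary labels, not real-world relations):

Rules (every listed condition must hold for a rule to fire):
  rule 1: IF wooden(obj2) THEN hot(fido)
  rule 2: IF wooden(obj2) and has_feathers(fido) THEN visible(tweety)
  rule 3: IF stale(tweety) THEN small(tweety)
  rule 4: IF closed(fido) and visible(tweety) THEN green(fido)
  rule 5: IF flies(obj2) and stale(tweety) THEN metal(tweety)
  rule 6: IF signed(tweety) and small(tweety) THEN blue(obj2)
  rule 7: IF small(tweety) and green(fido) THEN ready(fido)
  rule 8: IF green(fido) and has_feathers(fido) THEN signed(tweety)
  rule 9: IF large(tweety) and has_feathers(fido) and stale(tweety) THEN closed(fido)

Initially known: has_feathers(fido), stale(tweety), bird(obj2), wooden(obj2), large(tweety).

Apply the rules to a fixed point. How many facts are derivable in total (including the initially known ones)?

13

[1] rule 1 [IF wooden(obj2) THEN hot(fido)]; rule 2 [IF wooden(obj2) and has_feathers(fido) THEN visible(tweety)]; rule 3 [IF stale(tweety) THEN small(tweety)]; rule 9 [IF large(tweety) and has_feathers(fido) and stale(tweety) THEN closed(fido)]. ⇒ new: hot(fido), visible(tweety), small(tweety), closed(fido).
[2] rule 4 [IF closed(fido) and visible(tweety) THEN green(fido)]. ⇒ new: green(fido).
[3] rule 7 [IF small(tweety) and green(fido) THEN ready(fido)]; rule 8 [IF green(fido) and has_feathers(fido) THEN signed(tweety)]. ⇒ new: ready(fido), signed(tweety).
[4] rule 6 [IF signed(tweety) and small(tweety) THEN blue(obj2)]. ⇒ new: blue(obj2).
Closure: {bird(obj2), blue(obj2), closed(fido), green(fido), has_feathers(fido), hot(fido), large(tweety), ready(fido), signed(tweety), small(tweety), stale(tweety), visible(tweety), wooden(obj2)} — 13 facts.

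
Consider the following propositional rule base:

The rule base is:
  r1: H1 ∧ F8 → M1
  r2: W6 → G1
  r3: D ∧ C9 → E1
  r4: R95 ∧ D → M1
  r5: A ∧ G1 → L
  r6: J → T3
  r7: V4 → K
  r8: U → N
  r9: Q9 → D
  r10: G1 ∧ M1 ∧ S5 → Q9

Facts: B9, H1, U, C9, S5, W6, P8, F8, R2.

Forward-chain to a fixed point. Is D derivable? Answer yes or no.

Round 1 — r1, r2, r8, derive M1, G1, N.
Round 2 — r10, derive Q9.
Round 3 — r9, derive D.
Round 4 — r3, derive E1.
D appears in round 3, so it is derivable.

yes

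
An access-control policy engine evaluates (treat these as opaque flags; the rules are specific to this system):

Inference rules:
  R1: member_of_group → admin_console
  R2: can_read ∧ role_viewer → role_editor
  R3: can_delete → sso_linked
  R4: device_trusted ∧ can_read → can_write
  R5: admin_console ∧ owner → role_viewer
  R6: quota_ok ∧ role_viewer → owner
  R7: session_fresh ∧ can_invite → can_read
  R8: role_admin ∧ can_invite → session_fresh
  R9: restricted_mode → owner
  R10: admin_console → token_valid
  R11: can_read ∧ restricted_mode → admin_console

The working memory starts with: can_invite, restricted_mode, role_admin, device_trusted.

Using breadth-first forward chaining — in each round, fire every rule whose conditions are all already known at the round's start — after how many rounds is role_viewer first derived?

[1] R8 [role_admin ∧ can_invite → session_fresh]; R9 [restricted_mode → owner]. ⇒ new: session_fresh, owner.
[2] R7 [session_fresh ∧ can_invite → can_read]. ⇒ new: can_read.
[3] R4 [device_trusted ∧ can_read → can_write]; R11 [can_read ∧ restricted_mode → admin_console]. ⇒ new: can_write, admin_console.
[4] R5 [admin_console ∧ owner → role_viewer]; R10 [admin_console → token_valid]. ⇒ new: role_viewer, token_valid.
role_viewer first appears in round 4.

4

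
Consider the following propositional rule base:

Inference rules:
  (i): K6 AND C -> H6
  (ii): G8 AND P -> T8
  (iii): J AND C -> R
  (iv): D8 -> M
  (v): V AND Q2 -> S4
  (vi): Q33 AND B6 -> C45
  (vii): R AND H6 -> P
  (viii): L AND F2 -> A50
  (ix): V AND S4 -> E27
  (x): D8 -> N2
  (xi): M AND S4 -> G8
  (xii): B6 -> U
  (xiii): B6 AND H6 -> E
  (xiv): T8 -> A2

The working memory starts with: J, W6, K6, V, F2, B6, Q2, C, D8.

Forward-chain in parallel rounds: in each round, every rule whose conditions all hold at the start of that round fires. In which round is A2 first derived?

Round 1 — (i), (iii), (iv), (v), (x), (xii), derive H6, R, M, S4, N2, U.
Round 2 — (vii), (ix), (xi), (xiii), derive P, E27, G8, E.
Round 3 — (ii), derive T8.
Round 4 — (xiv), derive A2.
A2 first appears in round 4.

4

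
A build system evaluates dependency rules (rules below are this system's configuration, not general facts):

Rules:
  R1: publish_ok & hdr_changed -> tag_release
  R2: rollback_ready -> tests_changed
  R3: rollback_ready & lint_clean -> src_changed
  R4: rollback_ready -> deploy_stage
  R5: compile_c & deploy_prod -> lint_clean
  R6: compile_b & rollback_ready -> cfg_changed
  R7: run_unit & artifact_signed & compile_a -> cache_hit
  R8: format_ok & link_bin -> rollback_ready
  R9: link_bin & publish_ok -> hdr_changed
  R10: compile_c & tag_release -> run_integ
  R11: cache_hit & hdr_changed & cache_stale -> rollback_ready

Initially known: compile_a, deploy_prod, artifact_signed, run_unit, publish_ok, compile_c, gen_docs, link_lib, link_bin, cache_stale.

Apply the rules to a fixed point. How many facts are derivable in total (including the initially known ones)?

19

[1] R5 [compile_c & deploy_prod -> lint_clean]; R7 [run_unit & artifact_signed & compile_a -> cache_hit]; R9 [link_bin & publish_ok -> hdr_changed]. ⇒ new: lint_clean, cache_hit, hdr_changed.
[2] R1 [publish_ok & hdr_changed -> tag_release]; R11 [cache_hit & hdr_changed & cache_stale -> rollback_ready]. ⇒ new: tag_release, rollback_ready.
[3] R2 [rollback_ready -> tests_changed]; R3 [rollback_ready & lint_clean -> src_changed]; R4 [rollback_ready -> deploy_stage]; R10 [compile_c & tag_release -> run_integ]. ⇒ new: tests_changed, src_changed, deploy_stage, run_integ.
Closure: {artifact_signed, cache_hit, cache_stale, compile_a, compile_c, deploy_prod, deploy_stage, gen_docs, hdr_changed, link_bin, link_lib, lint_clean, publish_ok, rollback_ready, run_integ, run_unit, src_changed, tag_release, tests_changed} — 19 facts.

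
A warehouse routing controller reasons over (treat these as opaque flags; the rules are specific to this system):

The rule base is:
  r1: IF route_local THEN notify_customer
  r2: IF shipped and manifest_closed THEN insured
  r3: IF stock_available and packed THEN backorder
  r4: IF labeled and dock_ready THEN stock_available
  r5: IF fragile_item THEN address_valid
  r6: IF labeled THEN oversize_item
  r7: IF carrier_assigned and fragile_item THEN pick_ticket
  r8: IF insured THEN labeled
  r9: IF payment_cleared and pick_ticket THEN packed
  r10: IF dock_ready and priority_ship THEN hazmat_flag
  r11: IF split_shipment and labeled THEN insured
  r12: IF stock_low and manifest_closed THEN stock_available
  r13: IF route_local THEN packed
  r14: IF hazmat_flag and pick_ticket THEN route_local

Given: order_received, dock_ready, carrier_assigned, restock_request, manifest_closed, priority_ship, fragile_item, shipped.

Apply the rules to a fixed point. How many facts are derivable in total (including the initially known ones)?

19

Round 1: r2 [IF shipped and manifest_closed THEN insured]; r5 [IF fragile_item THEN address_valid]; r7 [IF carrier_assigned and fragile_item THEN pick_ticket]; r10 [IF dock_ready and priority_ship THEN hazmat_flag]. New: insured, address_valid, pick_ticket, hazmat_flag.
Round 2: r8 [IF insured THEN labeled]; r14 [IF hazmat_flag and pick_ticket THEN route_local]. New: labeled, route_local.
Round 3: r1 [IF route_local THEN notify_customer]; r4 [IF labeled and dock_ready THEN stock_available]; r6 [IF labeled THEN oversize_item]; r13 [IF route_local THEN packed]. New: notify_customer, stock_available, oversize_item, packed.
Round 4: r3 [IF stock_available and packed THEN backorder]. New: backorder.
Closure: {address_valid, backorder, carrier_assigned, dock_ready, fragile_item, hazmat_flag, insured, labeled, manifest_closed, notify_customer, order_received, oversize_item, packed, pick_ticket, priority_ship, restock_request, route_local, shipped, stock_available} — 19 facts.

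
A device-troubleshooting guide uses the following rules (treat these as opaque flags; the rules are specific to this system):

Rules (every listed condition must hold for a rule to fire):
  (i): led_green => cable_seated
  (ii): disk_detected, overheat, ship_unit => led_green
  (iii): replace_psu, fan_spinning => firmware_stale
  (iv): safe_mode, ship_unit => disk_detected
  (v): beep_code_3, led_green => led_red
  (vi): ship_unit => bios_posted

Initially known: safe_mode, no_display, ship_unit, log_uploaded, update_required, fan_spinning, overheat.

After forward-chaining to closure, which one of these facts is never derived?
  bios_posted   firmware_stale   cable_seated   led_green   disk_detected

Round 1 fires (iv), (vi), giving disk_detected, bios_posted.
Round 2 fires (ii), giving led_green.
Round 3 fires (i), giving cable_seated.
Derived: bios_posted (round 1), disk_detected (round 1), led_green (round 2), cable_seated (round 3). firmware_stale never appears in any round.

firmware_stale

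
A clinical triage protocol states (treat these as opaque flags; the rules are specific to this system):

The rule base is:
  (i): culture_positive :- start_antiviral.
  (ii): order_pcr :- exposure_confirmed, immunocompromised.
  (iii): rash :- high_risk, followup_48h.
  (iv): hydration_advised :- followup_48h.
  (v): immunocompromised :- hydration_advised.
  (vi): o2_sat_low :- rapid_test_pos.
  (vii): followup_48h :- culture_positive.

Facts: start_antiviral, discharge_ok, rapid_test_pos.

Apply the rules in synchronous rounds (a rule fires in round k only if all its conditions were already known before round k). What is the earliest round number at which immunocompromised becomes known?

4

Round 1 — (i), (vi), derive culture_positive, o2_sat_low.
Round 2 — (vii), derive followup_48h.
Round 3 — (iv), derive hydration_advised.
Round 4 — (v), derive immunocompromised.
immunocompromised first appears in round 4.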